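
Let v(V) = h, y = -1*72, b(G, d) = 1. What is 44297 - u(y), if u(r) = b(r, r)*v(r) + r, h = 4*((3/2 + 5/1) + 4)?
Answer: 44327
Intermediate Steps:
y = -72
h = 42 (h = 4*((3*(½) + 5*1) + 4) = 4*((3/2 + 5) + 4) = 4*(13/2 + 4) = 4*(21/2) = 42)
v(V) = 42
u(r) = 42 + r (u(r) = 1*42 + r = 42 + r)
44297 - u(y) = 44297 - (42 - 72) = 44297 - 1*(-30) = 44297 + 30 = 44327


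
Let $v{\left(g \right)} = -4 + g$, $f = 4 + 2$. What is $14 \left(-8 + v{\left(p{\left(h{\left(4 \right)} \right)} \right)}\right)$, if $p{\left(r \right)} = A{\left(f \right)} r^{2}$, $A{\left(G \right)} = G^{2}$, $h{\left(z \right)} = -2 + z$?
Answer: $1848$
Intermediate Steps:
$f = 6$
$p{\left(r \right)} = 36 r^{2}$ ($p{\left(r \right)} = 6^{2} r^{2} = 36 r^{2}$)
$14 \left(-8 + v{\left(p{\left(h{\left(4 \right)} \right)} \right)}\right) = 14 \left(-8 - \left(4 - 36 \left(-2 + 4\right)^{2}\right)\right) = 14 \left(-8 - \left(4 - 36 \cdot 2^{2}\right)\right) = 14 \left(-8 + \left(-4 + 36 \cdot 4\right)\right) = 14 \left(-8 + \left(-4 + 144\right)\right) = 14 \left(-8 + 140\right) = 14 \cdot 132 = 1848$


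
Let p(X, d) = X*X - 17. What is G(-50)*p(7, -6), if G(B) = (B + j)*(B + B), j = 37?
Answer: 41600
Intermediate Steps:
p(X, d) = -17 + X**2 (p(X, d) = X**2 - 17 = -17 + X**2)
G(B) = 2*B*(37 + B) (G(B) = (B + 37)*(B + B) = (37 + B)*(2*B) = 2*B*(37 + B))
G(-50)*p(7, -6) = (2*(-50)*(37 - 50))*(-17 + 7**2) = (2*(-50)*(-13))*(-17 + 49) = 1300*32 = 41600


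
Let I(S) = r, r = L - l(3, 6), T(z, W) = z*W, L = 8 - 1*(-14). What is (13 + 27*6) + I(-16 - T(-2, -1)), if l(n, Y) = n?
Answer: 194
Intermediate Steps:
L = 22 (L = 8 + 14 = 22)
T(z, W) = W*z
r = 19 (r = 22 - 1*3 = 22 - 3 = 19)
I(S) = 19
(13 + 27*6) + I(-16 - T(-2, -1)) = (13 + 27*6) + 19 = (13 + 162) + 19 = 175 + 19 = 194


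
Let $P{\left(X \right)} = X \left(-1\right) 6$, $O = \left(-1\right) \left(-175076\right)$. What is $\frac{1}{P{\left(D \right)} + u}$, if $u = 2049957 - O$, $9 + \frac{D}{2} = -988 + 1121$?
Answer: $\frac{1}{1873393} \approx 5.3379 \cdot 10^{-7}$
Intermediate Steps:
$O = 175076$
$D = 248$ ($D = -18 + 2 \left(-988 + 1121\right) = -18 + 2 \cdot 133 = -18 + 266 = 248$)
$P{\left(X \right)} = - 6 X$ ($P{\left(X \right)} = - X 6 = - 6 X$)
$u = 1874881$ ($u = 2049957 - 175076 = 1874881$)
$\frac{1}{P{\left(D \right)} + u} = \frac{1}{\left(-6\right) 248 + 1874881} = \frac{1}{-1488 + 1874881} = \frac{1}{1873393}$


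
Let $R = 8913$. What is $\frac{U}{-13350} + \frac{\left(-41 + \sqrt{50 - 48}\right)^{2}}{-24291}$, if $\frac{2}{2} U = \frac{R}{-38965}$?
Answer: $- \frac{32416706021}{467991080750} + \frac{82 \sqrt{2}}{24291} \approx -0.064494$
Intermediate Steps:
$U = - \frac{8913}{38965}$ ($U = \frac{8913}{-38965} = 8913 \left(- \frac{1}{38965}\right) = - \frac{8913}{38965} \approx -0.22874$)
$\frac{U}{-13350} + \frac{\left(-41 + \sqrt{50 - 48}\right)^{2}}{-24291} = - \frac{8913}{38965 \left(-13350\right)} + \frac{\left(-41 + \sqrt{50 - 48}\right)^{2}}{-24291} = \left(- \frac{8913}{38965}\right) \left(- \frac{1}{13350}\right) + \left(-41 + \sqrt{2}\right)^{2} \left(- \frac{1}{24291}\right) = \frac{2971}{173394250} - \frac{\left(-41 + \sqrt{2}\right)^{2}}{24291}$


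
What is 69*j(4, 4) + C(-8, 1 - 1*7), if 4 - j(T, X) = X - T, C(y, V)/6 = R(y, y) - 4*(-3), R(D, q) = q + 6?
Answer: 336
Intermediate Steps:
R(D, q) = 6 + q
C(y, V) = 108 + 6*y (C(y, V) = 6*((6 + y) - 4*(-3)) = 6*((6 + y) + 12) = 6*(18 + y) = 108 + 6*y)
j(T, X) = 4 + T - X (j(T, X) = 4 - (X - T) = 4 + (T - X) = 4 + T - X)
69*j(4, 4) + C(-8, 1 - 1*7) = 69*(4 + 4 - 1*4) + (108 + 6*(-8)) = 69*(4 + 4 - 4) + (108 - 48) = 69*4 + 60 = 276 + 60 = 336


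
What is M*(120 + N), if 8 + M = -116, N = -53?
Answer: -8308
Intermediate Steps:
M = -124 (M = -8 - 116 = -124)
M*(120 + N) = -124*(120 - 53) = -124*67 = -8308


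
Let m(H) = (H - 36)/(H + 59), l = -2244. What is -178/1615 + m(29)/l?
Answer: -2066983/18759840 ≈ -0.11018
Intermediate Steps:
m(H) = (-36 + H)/(59 + H)
-178/1615 + m(29)/l = -178/1615 + ((-36 + 29)/(59 + 29))/(-2244) = -178*1/1615 + (-7/88)*(-1/2244) = -178/1615 + ((1/88)*(-7))*(-1/2244) = -178/1615 - 7/88*(-1/2244) = -178/1615 + 7/197472 = -2066983/18759840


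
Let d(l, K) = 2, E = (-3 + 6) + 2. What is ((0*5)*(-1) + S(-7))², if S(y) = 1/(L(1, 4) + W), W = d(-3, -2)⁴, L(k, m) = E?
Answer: 1/441 ≈ 0.0022676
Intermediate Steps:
E = 5 (E = 3 + 2 = 5)
L(k, m) = 5
W = 16 (W = 2⁴ = 16)
S(y) = 1/21 (S(y) = 1/(5 + 16) = 1/21)
((0*5)*(-1) + S(-7))² = ((0*5)*(-1) + 1/21)² = (0*(-1) + 1/21)² = (0 + 1/21)² = (1/21)² = 1/441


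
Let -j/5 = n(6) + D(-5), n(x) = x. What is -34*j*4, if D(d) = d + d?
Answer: -2720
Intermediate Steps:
D(d) = 2*d
j = 20 (j = -5*(6 + 2*(-5)) = -5*(6 - 10) = -5*(-4) = 20)
-34*j*4 = -34*20*4 = -680*4 = -2720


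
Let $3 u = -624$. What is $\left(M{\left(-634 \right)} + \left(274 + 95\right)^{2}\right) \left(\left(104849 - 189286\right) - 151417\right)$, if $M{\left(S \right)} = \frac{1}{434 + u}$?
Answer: $- \frac{3628895281749}{113} \approx -3.2114 \cdot 10^{10}$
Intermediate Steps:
$u = -208$ ($u = \frac{1}{3} \left(-624\right) = -208$)
$M{\left(S \right)} = \frac{1}{226}$ ($M{\left(S \right)} = \frac{1}{434 - 208} = \frac{1}{226}$)
$\left(M{\left(-634 \right)} + \left(274 + 95\right)^{2}\right) \left(\left(104849 - 189286\right) - 151417\right) = \left(\frac{1}{226} + \left(274 + 95\right)^{2}\right) \left(\left(104849 - 189286\right) - 151417\right) = \left(\frac{1}{226} + 369^{2}\right) \left(-84437 - 151417\right) = \left(\frac{1}{226} + 136161\right) \left(-235854\right) = \frac{30772387}{226} \left(-235854\right) = - \frac{3628895281749}{113}$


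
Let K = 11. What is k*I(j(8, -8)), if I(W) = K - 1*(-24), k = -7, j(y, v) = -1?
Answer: -245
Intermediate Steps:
I(W) = 35 (I(W) = 11 - 1*(-24) = 11 + 24 = 35)
k*I(j(8, -8)) = -7*35 = -245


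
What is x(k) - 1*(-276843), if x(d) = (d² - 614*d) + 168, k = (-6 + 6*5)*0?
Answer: 277011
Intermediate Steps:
k = 0 (k = (-6 + 30)*0 = 24*0 = 0)
x(d) = 168 + d² - 614*d
x(k) - 1*(-276843) = (168 + 0² - 614*0) - 1*(-276843) = (168 + 0 + 0) + 276843 = 168 + 276843 = 277011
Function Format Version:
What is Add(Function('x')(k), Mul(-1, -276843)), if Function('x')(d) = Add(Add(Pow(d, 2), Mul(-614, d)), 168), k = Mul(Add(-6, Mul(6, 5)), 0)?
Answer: 277011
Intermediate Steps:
k = 0 (k = Mul(Add(-6, 30), 0) = Mul(24, 0) = 0)
Function('x')(d) = Add(168, Pow(d, 2), Mul(-614, d))
Add(Function('x')(k), Mul(-1, -276843)) = Add(Add(168, Pow(0, 2), Mul(-614, 0)), Mul(-1, -276843)) = Add(Add(168, 0, 0), 276843) = Add(168, 276843) = 277011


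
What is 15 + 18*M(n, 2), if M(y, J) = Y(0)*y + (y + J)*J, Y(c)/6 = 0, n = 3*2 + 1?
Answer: 339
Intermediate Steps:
n = 7 (n = 6 + 1 = 7)
Y(c) = 0 (Y(c) = 6*0 = 0)
M(y, J) = J*(J + y) (M(y, J) = 0*y + (y + J)*J = 0 + (J + y)*J = 0 + J*(J + y) = J*(J + y))
15 + 18*M(n, 2) = 15 + 18*(2*(2 + 7)) = 15 + 18*(2*9) = 15 + 18*18 = 15 + 324 = 339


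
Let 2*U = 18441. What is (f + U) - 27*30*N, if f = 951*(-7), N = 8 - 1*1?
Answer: -6213/2 ≈ -3106.5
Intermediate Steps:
U = 18441/2 (U = (½)*18441 = 18441/2 ≈ 9220.5)
N = 7 (N = 8 - 1 = 7)
f = -6657
(f + U) - 27*30*N = (-6657 + 18441/2) - 27*30*7 = 5127/2 - 810*7 = 5127/2 - 1*5670 = 5127/2 - 5670 = -6213/2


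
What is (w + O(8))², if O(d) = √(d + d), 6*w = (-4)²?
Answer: 400/9 ≈ 44.444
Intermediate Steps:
w = 8/3 (w = (⅙)*(-4)² = (⅙)*16 = 8/3 ≈ 2.6667)
O(d) = √2*√d (O(d) = √(2*d) = √2*√d)
(w + O(8))² = (8/3 + √2*√8)² = (8/3 + √2*(2*√2))² = (8/3 + 4)² = (20/3)² = 400/9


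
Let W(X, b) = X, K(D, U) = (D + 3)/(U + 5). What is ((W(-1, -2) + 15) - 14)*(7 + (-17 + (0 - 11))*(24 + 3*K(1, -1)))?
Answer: 0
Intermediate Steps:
K(D, U) = (3 + D)/(5 + U)
((W(-1, -2) + 15) - 14)*(7 + (-17 + (0 - 11))*(24 + 3*K(1, -1))) = ((-1 + 15) - 14)*(7 + (-17 + (0 - 11))*(24 + 3*((3 + 1)/(5 - 1)))) = (14 - 14)*(7 + (-17 - 11)*(24 + 3*(4/4))) = 0*(7 - 28*(24 + 3*((¼)*4))) = 0*(7 - 28*(24 + 3*1)) = 0*(7 - 28*(24 + 3)) = 0*(7 - 28*27) = 0*(7 - 756) = 0*(-749) = 0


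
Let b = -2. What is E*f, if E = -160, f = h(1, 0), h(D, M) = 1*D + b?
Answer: 160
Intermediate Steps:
h(D, M) = -2 + D (h(D, M) = 1*D - 2 = D - 2 = -2 + D)
f = -1 (f = -2 + 1 = -1)
E*f = -160*(-1) = 160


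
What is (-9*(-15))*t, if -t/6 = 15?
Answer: -12150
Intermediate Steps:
t = -90 (t = -6*15 = -90)
(-9*(-15))*t = -9*(-15)*(-90) = 135*(-90) = -12150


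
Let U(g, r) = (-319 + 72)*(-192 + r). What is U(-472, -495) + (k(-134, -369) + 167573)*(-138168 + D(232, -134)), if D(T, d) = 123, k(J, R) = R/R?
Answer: -23132583141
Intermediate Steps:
k(J, R) = 1
U(g, r) = 47424 - 247*r (U(g, r) = -247*(-192 + r) = 47424 - 247*r)
U(-472, -495) + (k(-134, -369) + 167573)*(-138168 + D(232, -134)) = (47424 - 247*(-495)) + (1 + 167573)*(-138168 + 123) = (47424 + 122265) + 167574*(-138045) = 169689 - 23132752830 = -23132583141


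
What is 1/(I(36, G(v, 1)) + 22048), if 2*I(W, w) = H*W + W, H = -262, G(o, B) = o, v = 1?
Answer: 1/17350 ≈ 5.7637e-5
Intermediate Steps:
I(W, w) = -261*W/2 (I(W, w) = (-262*W + W)/2 = (-261*W)/2 = -261*W/2)
1/(I(36, G(v, 1)) + 22048) = 1/(-261/2*36 + 22048) = 1/(-4698 + 22048) = 1/17350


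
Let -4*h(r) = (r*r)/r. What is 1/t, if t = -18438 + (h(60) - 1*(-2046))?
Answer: -1/16407 ≈ -6.0950e-5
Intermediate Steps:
h(r) = -r/4 (h(r) = -r*r/(4*r) = -r**2/(4*r) = -r/4)
t = -16407 (t = -18438 + (-1/4*60 - 1*(-2046)) = -18438 + (-15 + 2046) = -18438 + 2031 = -16407)
1/t = 1/(-16407) = -1/16407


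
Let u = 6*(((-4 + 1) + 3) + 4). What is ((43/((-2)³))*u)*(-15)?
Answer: 1935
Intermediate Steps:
u = 24 (u = 6*((-3 + 3) + 4) = 6*(0 + 4) = 6*4 = 24)
((43/((-2)³))*u)*(-15) = ((43/((-2)³))*24)*(-15) = ((43/(-8))*24)*(-15) = ((43*(-⅛))*24)*(-15) = -43/8*24*(-15) = -129*(-15) = 1935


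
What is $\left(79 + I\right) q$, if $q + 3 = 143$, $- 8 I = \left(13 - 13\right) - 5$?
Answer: $\frac{22295}{2} \approx 11148.0$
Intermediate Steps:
$I = \frac{5}{8}$ ($I = - \frac{\left(13 - 13\right) - 5}{8} = - \frac{0 - 5}{8} = \left(- \frac{1}{8}\right) \left(-5\right) = \frac{5}{8} \approx 0.625$)
$q = 140$ ($q = -3 + 143 = 140$)
$\left(79 + I\right) q = \left(79 + \frac{5}{8}\right) 140 = \frac{637}{8} \cdot 140 = \frac{22295}{2}$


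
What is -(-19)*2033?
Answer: 38627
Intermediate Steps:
-(-19)*2033 = -1*(-38627) = 38627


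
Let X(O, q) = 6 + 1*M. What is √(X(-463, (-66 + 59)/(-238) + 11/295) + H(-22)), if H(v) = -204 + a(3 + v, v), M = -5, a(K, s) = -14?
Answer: I*√217 ≈ 14.731*I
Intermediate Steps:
H(v) = -218 (H(v) = -204 - 14 = -218)
X(O, q) = 1 (X(O, q) = 6 + 1*(-5) = 6 - 5 = 1)
√(X(-463, (-66 + 59)/(-238) + 11/295) + H(-22)) = √(1 - 218) = √(-217) = I*√217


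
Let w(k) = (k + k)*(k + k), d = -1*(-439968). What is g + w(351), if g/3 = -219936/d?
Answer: 2258513859/4583 ≈ 4.9280e+5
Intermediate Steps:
d = 439968
g = -6873/4583 (g = 3*(-219936/439968) = 3*(-219936*1/439968) = 3*(-2291/4583) = -6873/4583 ≈ -1.4997)
w(k) = 4*k² (w(k) = (2*k)*(2*k) = 4*k²)
g + w(351) = -6873/4583 + 4*351² = -6873/4583 + 4*123201 = -6873/4583 + 492804 = 2258513859/4583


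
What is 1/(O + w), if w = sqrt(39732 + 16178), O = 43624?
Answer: 21812/951498733 - sqrt(55910)/1902997466 ≈ 2.2800e-5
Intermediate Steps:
w = sqrt(55910) ≈ 236.45
1/(O + w) = 1/(43624 + sqrt(55910))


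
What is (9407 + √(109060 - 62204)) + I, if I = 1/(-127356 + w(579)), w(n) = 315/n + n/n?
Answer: 231218509677/24579410 + 2*√11714 ≈ 9623.5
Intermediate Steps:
w(n) = 1 + 315/n (w(n) = 315/n + 1 = 1 + 315/n)
I = -193/24579410 (I = 1/(-127356 + (315 + 579)/579) = 1/(-127356 + (1/579)*894) = 1/(-127356 + 298/193) = 1/(-24579410/193) = -193/24579410 ≈ -7.8521e-6)
(9407 + √(109060 - 62204)) + I = (9407 + √(109060 - 62204)) - 193/24579410 = (9407 + √46856) - 193/24579410 = (9407 + 2*√11714) - 193/24579410 = 231218509677/24579410 + 2*√11714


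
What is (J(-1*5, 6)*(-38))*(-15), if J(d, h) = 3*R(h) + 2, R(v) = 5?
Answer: 9690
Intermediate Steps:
J(d, h) = 17 (J(d, h) = 3*5 + 2 = 15 + 2 = 17)
(J(-1*5, 6)*(-38))*(-15) = (17*(-38))*(-15) = -646*(-15) = 9690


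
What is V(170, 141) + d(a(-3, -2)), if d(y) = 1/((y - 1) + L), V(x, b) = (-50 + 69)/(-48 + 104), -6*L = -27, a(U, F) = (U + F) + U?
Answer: 59/504 ≈ 0.11706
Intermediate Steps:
a(U, F) = F + 2*U (a(U, F) = (F + U) + U = F + 2*U)
L = 9/2 (L = -1/6*(-27) = 9/2 ≈ 4.5000)
V(x, b) = 19/56
d(y) = 1/(7/2 + y) (d(y) = 1/((y - 1) + 9/2) = 1/((-1 + y) + 9/2) = 1/(7/2 + y))
V(170, 141) + d(a(-3, -2)) = 19/56 + 2/(7 + 2*(-2 + 2*(-3))) = 19/56 + 2/(7 + 2*(-2 - 6)) = 19/56 + 2/(7 + 2*(-8)) = 19/56 + 2/(7 - 16) = 19/56 + 2/(-9) = 19/56 + 2*(-1/9) = 19/56 - 2/9 = 59/504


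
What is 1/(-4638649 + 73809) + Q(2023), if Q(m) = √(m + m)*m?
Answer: -1/4564840 + 34391*√14 ≈ 1.2868e+5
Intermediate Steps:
Q(m) = √2*m^(3/2) (Q(m) = √(2*m)*m = (√2*√m)*m = √2*m^(3/2))
1/(-4638649 + 73809) + Q(2023) = 1/(-4638649 + 73809) + √2*2023^(3/2) = 1/(-4564840) + √2*(34391*√7) = -1/4564840 + 34391*√14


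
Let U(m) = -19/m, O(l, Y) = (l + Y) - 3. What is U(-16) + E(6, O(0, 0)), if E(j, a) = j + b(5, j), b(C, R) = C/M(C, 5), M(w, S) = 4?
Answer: 135/16 ≈ 8.4375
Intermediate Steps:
O(l, Y) = -3 + Y + l (O(l, Y) = (Y + l) - 3 = -3 + Y + l)
b(C, R) = C/4
E(j, a) = 5/4 + j (E(j, a) = j + (¼)*5 = j + 5/4 = 5/4 + j)
U(-16) + E(6, O(0, 0)) = -19/(-16) + (5/4 + 6) = -19*(-1/16) + 29/4 = 19/16 + 29/4 = 135/16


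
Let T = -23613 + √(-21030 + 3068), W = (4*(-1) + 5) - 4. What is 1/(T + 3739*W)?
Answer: -17415/606573431 - I*√17962/1213146862 ≈ -2.871e-5 - 1.1047e-7*I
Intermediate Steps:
W = -3 (W = (-4 + 5) - 4 = 1 - 4 = -3)
T = -23613 + I*√17962 (T = -23613 + √(-17962) = -23613 + I*√17962 ≈ -23613.0 + 134.02*I)
1/(T + 3739*W) = 1/((-23613 + I*√17962) + 3739*(-3)) = 1/((-23613 + I*√17962) - 11217) = 1/(-34830 + I*√17962)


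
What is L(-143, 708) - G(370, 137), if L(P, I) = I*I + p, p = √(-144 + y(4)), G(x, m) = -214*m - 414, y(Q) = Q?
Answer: 530996 + 2*I*√35 ≈ 5.31e+5 + 11.832*I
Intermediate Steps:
G(x, m) = -414 - 214*m
p = 2*I*√35 (p = √(-144 + 4) = √(-140) = 2*I*√35 ≈ 11.832*I)
L(P, I) = I² + 2*I*√35 (L(P, I) = I*I + 2*I*√35 = I² + 2*I*√35)
L(-143, 708) - G(370, 137) = (708² + 2*I*√35) - (-414 - 214*137) = (501264 + 2*I*√35) - (-414 - 29318) = (501264 + 2*I*√35) - 1*(-29732) = (501264 + 2*I*√35) + 29732 = 530996 + 2*I*√35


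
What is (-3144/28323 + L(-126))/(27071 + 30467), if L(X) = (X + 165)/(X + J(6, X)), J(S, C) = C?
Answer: -70255/15210055224 ≈ -4.6190e-6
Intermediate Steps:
L(X) = (165 + X)/(2*X) (L(X) = (X + 165)/(X + X) = (165 + X)/((2*X)) = (165 + X)*(1/(2*X)) = (165 + X)/(2*X))
(-3144/28323 + L(-126))/(27071 + 30467) = (-3144/28323 + (½)*(165 - 126)/(-126))/(27071 + 30467) = (-3144*1/28323 + (½)*(-1/126)*39)/57538 = (-1048/9441 - 13/84)*(1/57538) = -70255/264348*1/57538 = -70255/15210055224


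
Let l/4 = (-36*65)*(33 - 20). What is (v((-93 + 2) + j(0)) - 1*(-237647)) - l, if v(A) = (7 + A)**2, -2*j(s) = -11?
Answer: 1461957/4 ≈ 3.6549e+5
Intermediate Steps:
j(s) = 11/2 (j(s) = -1/2*(-11) = 11/2)
l = -121680 (l = 4*((-36*65)*(33 - 20)) = 4*(-2340*13) = 4*(-30420) = -121680)
(v((-93 + 2) + j(0)) - 1*(-237647)) - l = ((7 + ((-93 + 2) + 11/2))**2 - 1*(-237647)) - 1*(-121680) = ((7 + (-91 + 11/2))**2 + 237647) + 121680 = ((7 - 171/2)**2 + 237647) + 121680 = ((-157/2)**2 + 237647) + 121680 = (24649/4 + 237647) + 121680 = 975237/4 + 121680 = 1461957/4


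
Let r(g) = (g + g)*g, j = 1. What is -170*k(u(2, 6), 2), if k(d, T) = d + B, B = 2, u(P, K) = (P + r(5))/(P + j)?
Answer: -9860/3 ≈ -3286.7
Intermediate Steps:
r(g) = 2*g**2 (r(g) = (2*g)*g = 2*g**2)
u(P, K) = (50 + P)/(1 + P) (u(P, K) = (P + 2*5**2)/(P + 1) = (P + 2*25)/(1 + P) = (P + 50)/(1 + P) = (50 + P)/(1 + P))
k(d, T) = 2 + d (k(d, T) = d + 2 = 2 + d)
-170*k(u(2, 6), 2) = -170*(2 + (50 + 2)/(1 + 2)) = -170*(2 + 52/3) = -170*58/3 = -9860/3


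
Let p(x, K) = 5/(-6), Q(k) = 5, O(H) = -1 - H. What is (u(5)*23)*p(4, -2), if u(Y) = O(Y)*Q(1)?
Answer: 575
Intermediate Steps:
p(x, K) = -⅚ (p(x, K) = 5*(-⅙) = -⅚)
u(Y) = -5 - 5*Y (u(Y) = (-1 - Y)*5 = -5 - 5*Y)
(u(5)*23)*p(4, -2) = ((-5 - 5*5)*23)*(-⅚) = ((-5 - 25)*23)*(-⅚) = -30*23*(-⅚) = -690*(-⅚) = 575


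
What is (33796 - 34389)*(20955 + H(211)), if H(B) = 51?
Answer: -12456558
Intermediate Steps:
(33796 - 34389)*(20955 + H(211)) = (33796 - 34389)*(20955 + 51) = -593*21006 = -12456558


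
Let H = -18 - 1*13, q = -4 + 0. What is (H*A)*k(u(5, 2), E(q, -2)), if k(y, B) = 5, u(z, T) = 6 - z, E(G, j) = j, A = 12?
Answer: -1860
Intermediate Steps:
q = -4
H = -31 (H = -18 - 13 = -31)
(H*A)*k(u(5, 2), E(q, -2)) = -31*12*5 = -372*5 = -1860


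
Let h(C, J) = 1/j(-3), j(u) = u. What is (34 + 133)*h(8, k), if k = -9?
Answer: -167/3 ≈ -55.667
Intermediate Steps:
h(C, J) = -1/3 (h(C, J) = 1/(-3) = 1*(-1/3) = -1/3)
(34 + 133)*h(8, k) = (34 + 133)*(-1/3) = 167*(-1/3) = -167/3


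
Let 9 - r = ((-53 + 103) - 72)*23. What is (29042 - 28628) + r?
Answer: 929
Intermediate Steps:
r = 515 (r = 9 - ((-53 + 103) - 72)*23 = 9 - (50 - 72)*23 = 9 - (-22)*23 = 9 - 1*(-506) = 9 + 506 = 515)
(29042 - 28628) + r = (29042 - 28628) + 515 = 414 + 515 = 929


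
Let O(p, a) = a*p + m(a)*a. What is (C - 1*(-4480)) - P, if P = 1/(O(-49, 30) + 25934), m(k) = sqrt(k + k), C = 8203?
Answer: 474370591794/37402081 + 15*sqrt(15)/149608324 ≈ 12683.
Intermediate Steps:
m(k) = sqrt(2)*sqrt(k) (m(k) = sqrt(2*k) = sqrt(2)*sqrt(k))
O(p, a) = a*p + sqrt(2)*a**(3/2) (O(p, a) = a*p + (sqrt(2)*sqrt(a))*a = a*p + sqrt(2)*a**(3/2))
P = 1/(24464 + 60*sqrt(15)) (P = 1/(30*(-49 + sqrt(2)*sqrt(30)) + 25934) = 1/(30*(-49 + 2*sqrt(15)) + 25934) = 1/((-1470 + 60*sqrt(15)) + 25934) = 1/(24464 + 60*sqrt(15)) ≈ 4.0492e-5)
(C - 1*(-4480)) - P = (8203 - 1*(-4480)) - (1529/37402081 - 15*sqrt(15)/149608324) = (8203 + 4480) + (-1529/37402081 + 15*sqrt(15)/149608324) = 12683 + (-1529/37402081 + 15*sqrt(15)/149608324) = 474370591794/37402081 + 15*sqrt(15)/149608324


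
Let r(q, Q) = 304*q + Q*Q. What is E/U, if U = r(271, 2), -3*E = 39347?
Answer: -39347/247164 ≈ -0.15919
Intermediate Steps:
E = -39347/3 (E = -⅓*39347 = -39347/3 ≈ -13116.)
r(q, Q) = Q² + 304*q (r(q, Q) = 304*q + Q² = Q² + 304*q)
U = 82388 (U = 2² + 304*271 = 4 + 82384 = 82388)
E/U = -39347/3/82388 = -39347/3*1/82388 = -39347/247164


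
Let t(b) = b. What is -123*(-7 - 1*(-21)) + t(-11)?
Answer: -1733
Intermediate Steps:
-123*(-7 - 1*(-21)) + t(-11) = -123*(-7 - 1*(-21)) - 11 = -123*(-7 + 21) - 11 = -123*14 - 11 = -1722 - 11 = -1733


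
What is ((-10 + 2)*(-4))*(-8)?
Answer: -256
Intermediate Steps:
((-10 + 2)*(-4))*(-8) = -8*(-4)*(-8) = 32*(-8) = -256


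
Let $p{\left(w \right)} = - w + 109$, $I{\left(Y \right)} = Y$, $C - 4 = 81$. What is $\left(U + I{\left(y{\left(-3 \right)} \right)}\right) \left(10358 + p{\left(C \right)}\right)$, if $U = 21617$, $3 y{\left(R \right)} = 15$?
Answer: $224479604$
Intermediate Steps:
$C = 85$ ($C = 4 + 81 = 85$)
$y{\left(R \right)} = 5$ ($y{\left(R \right)} = \frac{1}{3} \cdot 15 = 5$)
$p{\left(w \right)} = 109 - w$
$\left(U + I{\left(y{\left(-3 \right)} \right)}\right) \left(10358 + p{\left(C \right)}\right) = \left(21617 + 5\right) \left(10358 + \left(109 - 85\right)\right) = 21622 \left(10358 + \left(109 - 85\right)\right) = 21622 \left(10358 + 24\right) = 21622 \cdot 10382 = 224479604$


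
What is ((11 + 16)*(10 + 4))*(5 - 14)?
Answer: -3402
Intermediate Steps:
((11 + 16)*(10 + 4))*(5 - 14) = (27*14)*(-9) = 378*(-9) = -3402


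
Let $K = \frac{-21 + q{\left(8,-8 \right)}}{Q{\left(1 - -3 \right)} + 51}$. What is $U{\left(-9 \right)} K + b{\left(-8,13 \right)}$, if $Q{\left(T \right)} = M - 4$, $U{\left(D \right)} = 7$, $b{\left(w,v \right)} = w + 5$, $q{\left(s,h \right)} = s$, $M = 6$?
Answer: $- \frac{250}{53} \approx -4.717$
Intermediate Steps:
$b{\left(w,v \right)} = 5 + w$
$Q{\left(T \right)} = 2$ ($Q{\left(T \right)} = 6 - 4 = 2$)
$K = - \frac{13}{53}$ ($K = \frac{-21 + 8}{2 + 51} = - \frac{13}{53} \approx -0.24528$)
$U{\left(-9 \right)} K + b{\left(-8,13 \right)} = 7 \left(- \frac{13}{53}\right) + \left(5 - 8\right) = - \frac{91}{53} - 3 = - \frac{250}{53}$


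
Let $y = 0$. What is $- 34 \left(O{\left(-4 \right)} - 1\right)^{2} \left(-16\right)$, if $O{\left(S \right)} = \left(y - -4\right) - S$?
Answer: $26656$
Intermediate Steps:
$O{\left(S \right)} = 4 - S$ ($O{\left(S \right)} = \left(0 - -4\right) - S = \left(0 + 4\right) - S = 4 - S$)
$- 34 \left(O{\left(-4 \right)} - 1\right)^{2} \left(-16\right) = - 34 \left(\left(4 - -4\right) - 1\right)^{2} \left(-16\right) = - 34 \left(\left(4 + 4\right) - 1\right)^{2} \left(-16\right) = - 34 \left(8 - 1\right)^{2} \left(-16\right) = - 34 \cdot 7^{2} \left(-16\right) = \left(-34\right) 49 \left(-16\right) = \left(-1666\right) \left(-16\right) = 26656$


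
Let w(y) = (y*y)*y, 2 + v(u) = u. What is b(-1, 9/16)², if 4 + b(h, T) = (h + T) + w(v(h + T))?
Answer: 6005475025/16777216 ≈ 357.95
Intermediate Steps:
v(u) = -2 + u
w(y) = y³ (w(y) = y²*y = y³)
b(h, T) = -4 + T + h + (-2 + T + h)³ (b(h, T) = -4 + ((h + T) + (-2 + (h + T))³) = -4 + ((T + h) + (-2 + (T + h))³) = -4 + ((T + h) + (-2 + T + h)³) = -4 + (T + h + (-2 + T + h)³) = -4 + T + h + (-2 + T + h)³)
b(-1, 9/16)² = (-4 + 9/16 - 1 + (-2 + 9/16 - 1)³)² = (-4 + 9/16 - 1 + (-39/16)³)² = (-4 + 9/16 - 1 - 59319/4096)² = (-77495/4096)² = 6005475025/16777216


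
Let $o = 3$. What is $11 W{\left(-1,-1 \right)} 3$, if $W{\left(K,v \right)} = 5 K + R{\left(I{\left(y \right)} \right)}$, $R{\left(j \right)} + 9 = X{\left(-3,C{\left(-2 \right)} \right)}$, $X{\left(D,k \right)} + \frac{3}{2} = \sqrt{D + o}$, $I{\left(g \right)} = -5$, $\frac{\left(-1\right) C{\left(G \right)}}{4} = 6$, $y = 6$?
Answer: $- \frac{1023}{2} \approx -511.5$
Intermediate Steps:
$C{\left(G \right)} = -24$ ($C{\left(G \right)} = \left(-4\right) 6 = -24$)
$X{\left(D,k \right)} = - \frac{3}{2} + \sqrt{3 + D}$ ($X{\left(D,k \right)} = - \frac{3}{2} + \sqrt{D + 3} = - \frac{3}{2} + \sqrt{3 + D}$)
$R{\left(j \right)} = - \frac{21}{2}$ ($R{\left(j \right)} = -9 - \left(\frac{3}{2} - \sqrt{3 - 3}\right) = -9 - \left(\frac{3}{2} - \sqrt{0}\right) = -9 + \left(- \frac{3}{2} + 0\right) = -9 - \frac{3}{2} = - \frac{21}{2}$)
$W{\left(K,v \right)} = - \frac{21}{2} + 5 K$ ($W{\left(K,v \right)} = 5 K - \frac{21}{2} = - \frac{21}{2} + 5 K$)
$11 W{\left(-1,-1 \right)} 3 = 11 \left(- \frac{21}{2} + 5 \left(-1\right)\right) 3 = 11 \left(- \frac{21}{2} - 5\right) 3 = 11 \left(- \frac{31}{2}\right) 3 = \left(- \frac{341}{2}\right) 3 = - \frac{1023}{2}$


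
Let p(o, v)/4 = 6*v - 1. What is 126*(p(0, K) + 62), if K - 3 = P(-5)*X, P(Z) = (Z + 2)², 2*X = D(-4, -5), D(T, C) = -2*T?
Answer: 125244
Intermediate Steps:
X = 4 (X = (-2*(-4))/2 = (½)*8 = 4)
P(Z) = (2 + Z)²
K = 39 (K = 3 + (2 - 5)²*4 = 3 + (-3)²*4 = 3 + 9*4 = 3 + 36 = 39)
p(o, v) = -4 + 24*v (p(o, v) = 4*(6*v - 1) = 4*(-1 + 6*v) = -4 + 24*v)
126*(p(0, K) + 62) = 126*((-4 + 24*39) + 62) = 126*((-4 + 936) + 62) = 126*(932 + 62) = 126*994 = 125244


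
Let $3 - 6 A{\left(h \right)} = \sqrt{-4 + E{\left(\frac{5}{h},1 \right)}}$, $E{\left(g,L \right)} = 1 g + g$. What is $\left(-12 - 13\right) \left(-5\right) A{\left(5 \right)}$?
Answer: $\frac{125}{2} - \frac{125 i \sqrt{2}}{6} \approx 62.5 - 29.463 i$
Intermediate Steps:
$E{\left(g,L \right)} = 2 g$ ($E{\left(g,L \right)} = g + g = 2 g$)
$A{\left(h \right)} = \frac{1}{2} - \frac{\sqrt{-4 + \frac{10}{h}}}{6}$ ($A{\left(h \right)} = \frac{1}{2} - \frac{\sqrt{-4 + 2 \frac{5}{h}}}{6} = \frac{1}{2} - \frac{\sqrt{-4 + \frac{10}{h}}}{6}$)
$\left(-12 - 13\right) \left(-5\right) A{\left(5 \right)} = \left(-12 - 13\right) \left(-5\right) \left(\frac{1}{2} - \frac{\sqrt{2} \sqrt{- \frac{-5 + 2 \cdot 5}{5}}}{6}\right) = \left(-25\right) \left(-5\right) \left(\frac{1}{2} - \frac{\sqrt{2} \sqrt{\left(-1\right) \frac{1}{5} \left(-5 + 10\right)}}{6}\right) = 125 \left(\frac{1}{2} - \frac{\sqrt{2} \sqrt{\left(-1\right) \frac{1}{5} \cdot 5}}{6}\right) = 125 \left(\frac{1}{2} - \frac{\sqrt{2} \sqrt{-1}}{6}\right) = 125 \left(\frac{1}{2} - \frac{\sqrt{2} i}{6}\right) = 125 \left(\frac{1}{2} - \frac{i \sqrt{2}}{6}\right) = \frac{125}{2} - \frac{125 i \sqrt{2}}{6}$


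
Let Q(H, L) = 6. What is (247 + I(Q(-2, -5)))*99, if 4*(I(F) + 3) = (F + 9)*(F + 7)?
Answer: 115929/4 ≈ 28982.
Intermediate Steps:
I(F) = -3 + (7 + F)*(9 + F)/4 (I(F) = -3 + ((F + 9)*(F + 7))/4 = -3 + ((9 + F)*(7 + F))/4 = -3 + ((7 + F)*(9 + F))/4 = -3 + (7 + F)*(9 + F)/4)
(247 + I(Q(-2, -5)))*99 = (247 + (51/4 + 4*6 + (¼)*6²))*99 = (247 + (51/4 + 24 + (¼)*36))*99 = (247 + (51/4 + 24 + 9))*99 = (247 + 183/4)*99 = (1171/4)*99 = 115929/4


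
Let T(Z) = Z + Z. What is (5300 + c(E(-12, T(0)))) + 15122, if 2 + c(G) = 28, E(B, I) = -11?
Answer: 20448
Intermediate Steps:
T(Z) = 2*Z
c(G) = 26 (c(G) = -2 + 28 = 26)
(5300 + c(E(-12, T(0)))) + 15122 = (5300 + 26) + 15122 = 5326 + 15122 = 20448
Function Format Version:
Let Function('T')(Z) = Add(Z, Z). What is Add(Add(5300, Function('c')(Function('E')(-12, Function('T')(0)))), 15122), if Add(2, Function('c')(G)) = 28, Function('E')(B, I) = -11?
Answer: 20448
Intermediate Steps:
Function('T')(Z) = Mul(2, Z)
Function('c')(G) = 26 (Function('c')(G) = Add(-2, 28) = 26)
Add(Add(5300, Function('c')(Function('E')(-12, Function('T')(0)))), 15122) = Add(Add(5300, 26), 15122) = Add(5326, 15122) = 20448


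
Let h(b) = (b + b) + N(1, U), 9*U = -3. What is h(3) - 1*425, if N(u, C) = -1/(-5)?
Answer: -2094/5 ≈ -418.80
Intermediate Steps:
U = -1/3 (U = (1/9)*(-3) = -1/3 ≈ -0.33333)
N(u, C) = 1/5 (N(u, C) = -1*(-1/5) = 1/5)
h(b) = 1/5 + 2*b (h(b) = (b + b) + 1/5 = 2*b + 1/5 = 1/5 + 2*b)
h(3) - 1*425 = (1/5 + 2*3) - 1*425 = (1/5 + 6) - 425 = 31/5 - 425 = -2094/5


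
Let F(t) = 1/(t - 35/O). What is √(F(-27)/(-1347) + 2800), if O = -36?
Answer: 2*√123899601120439/420713 ≈ 52.915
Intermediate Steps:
F(t) = 1/(35/36 + t) (F(t) = 1/(t - 35/(-36)) = 1/(t - 35*(-1/36)) = 1/(t + 35/36) = 1/(35/36 + t))
√(F(-27)/(-1347) + 2800) = √((36/(35 + 36*(-27)))/(-1347) + 2800) = √((36/(35 - 972))*(-1/1347) + 2800) = √((36/(-937))*(-1/1347) + 2800) = √((36*(-1/937))*(-1/1347) + 2800) = √(-36/937*(-1/1347) + 2800) = √(12/420713 + 2800) = √(1177996412/420713) = 2*√123899601120439/420713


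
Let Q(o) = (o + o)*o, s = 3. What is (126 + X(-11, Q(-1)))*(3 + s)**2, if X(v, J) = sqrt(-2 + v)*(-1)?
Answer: 4536 - 36*I*sqrt(13) ≈ 4536.0 - 129.8*I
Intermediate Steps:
Q(o) = 2*o**2 (Q(o) = (2*o)*o = 2*o**2)
X(v, J) = -sqrt(-2 + v)
(126 + X(-11, Q(-1)))*(3 + s)**2 = (126 - sqrt(-2 - 11))*(3 + 3)**2 = (126 - sqrt(-13))*6**2 = (126 - I*sqrt(13))*36 = 4536 - 36*I*sqrt(13)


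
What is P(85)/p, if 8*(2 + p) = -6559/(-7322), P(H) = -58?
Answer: 485344/15799 ≈ 30.720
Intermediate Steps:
p = -15799/8368 (p = -2 + (-6559/(-7322))/8 = -2 + (-6559*(-1/7322))/8 = -2 + (⅛)*(937/1046) = -2 + 937/8368 = -15799/8368 ≈ -1.8880)
P(85)/p = -58/(-15799/8368) = -58*(-8368/15799) = 485344/15799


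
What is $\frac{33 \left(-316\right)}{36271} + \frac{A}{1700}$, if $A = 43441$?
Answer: $\frac{1557920911}{61660700} \approx 25.266$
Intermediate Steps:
$\frac{33 \left(-316\right)}{36271} + \frac{A}{1700} = \frac{33 \left(-316\right)}{36271} + \frac{43441}{1700} = \left(-10428\right) \frac{1}{36271} + 43441 \cdot \frac{1}{1700} = - \frac{10428}{36271} + \frac{43441}{1700} = \frac{1557920911}{61660700}$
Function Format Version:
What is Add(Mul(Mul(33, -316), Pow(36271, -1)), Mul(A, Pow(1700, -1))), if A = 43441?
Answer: Rational(1557920911, 61660700) ≈ 25.266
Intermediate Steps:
Add(Mul(Mul(33, -316), Pow(36271, -1)), Mul(A, Pow(1700, -1))) = Add(Mul(Mul(33, -316), Pow(36271, -1)), Mul(43441, Pow(1700, -1))) = Add(Mul(-10428, Rational(1, 36271)), Mul(43441, Rational(1, 1700))) = Add(Rational(-10428, 36271), Rational(43441, 1700)) = Rational(1557920911, 61660700)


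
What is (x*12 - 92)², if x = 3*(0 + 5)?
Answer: 7744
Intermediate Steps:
x = 15 (x = 3*5 = 15)
(x*12 - 92)² = (15*12 - 92)² = (180 - 92)² = 88² = 7744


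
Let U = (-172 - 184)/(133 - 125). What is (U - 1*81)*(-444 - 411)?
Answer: 214605/2 ≈ 1.0730e+5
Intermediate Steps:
U = -89/2 (U = -356/8 = -356*⅛ = -89/2 ≈ -44.500)
(U - 1*81)*(-444 - 411) = (-89/2 - 1*81)*(-444 - 411) = (-89/2 - 81)*(-855) = -251/2*(-855) = 214605/2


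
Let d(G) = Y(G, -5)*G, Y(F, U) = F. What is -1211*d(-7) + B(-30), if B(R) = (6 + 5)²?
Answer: -59218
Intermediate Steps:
B(R) = 121 (B(R) = 11² = 121)
d(G) = G² (d(G) = G*G = G²)
-1211*d(-7) + B(-30) = -1211*(-7)² + 121 = -1211*49 + 121 = -59339 + 121 = -59218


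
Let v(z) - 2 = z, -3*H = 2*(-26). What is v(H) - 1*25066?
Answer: -75140/3 ≈ -25047.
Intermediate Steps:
H = 52/3 (H = -2*(-26)/3 = -1/3*(-52) = 52/3 ≈ 17.333)
v(z) = 2 + z
v(H) - 1*25066 = (2 + 52/3) - 1*25066 = 58/3 - 25066 = -75140/3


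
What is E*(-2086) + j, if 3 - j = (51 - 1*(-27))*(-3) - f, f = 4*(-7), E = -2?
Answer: 4381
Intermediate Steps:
f = -28
j = 209 (j = 3 - ((51 - 1*(-27))*(-3) - 1*(-28)) = 3 - ((51 + 27)*(-3) + 28) = 3 - (78*(-3) + 28) = 3 - (-234 + 28) = 3 - 1*(-206) = 3 + 206 = 209)
E*(-2086) + j = -2*(-2086) + 209 = 4172 + 209 = 4381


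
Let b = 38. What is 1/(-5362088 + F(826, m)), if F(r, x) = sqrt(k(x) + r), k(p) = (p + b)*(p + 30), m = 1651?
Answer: -5362088/28751984879709 - sqrt(2840035)/28751984879709 ≈ -1.8655e-7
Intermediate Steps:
k(p) = (30 + p)*(38 + p) (k(p) = (p + 38)*(p + 30) = (38 + p)*(30 + p) = (30 + p)*(38 + p))
F(r, x) = sqrt(1140 + r + x**2 + 68*x) (F(r, x) = sqrt((1140 + x**2 + 68*x) + r) = sqrt(1140 + r + x**2 + 68*x))
1/(-5362088 + F(826, m)) = 1/(-5362088 + sqrt(1140 + 826 + 1651**2 + 68*1651)) = 1/(-5362088 + sqrt(1140 + 826 + 2725801 + 112268)) = 1/(-5362088 + sqrt(2840035))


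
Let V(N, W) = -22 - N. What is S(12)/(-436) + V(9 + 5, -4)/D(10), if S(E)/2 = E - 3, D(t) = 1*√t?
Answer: -9/218 - 18*√10/5 ≈ -11.425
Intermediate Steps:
D(t) = √t
S(E) = -6 + 2*E (S(E) = 2*(E - 3) = 2*(-3 + E) = -6 + 2*E)
S(12)/(-436) + V(9 + 5, -4)/D(10) = (-6 + 2*12)/(-436) + (-22 - (9 + 5))/(√10) = (-6 + 24)*(-1/436) + (-22 - 1*14)*(√10/10) = 18*(-1/436) + (-22 - 14)*(√10/10) = -9/218 - 18*√10/5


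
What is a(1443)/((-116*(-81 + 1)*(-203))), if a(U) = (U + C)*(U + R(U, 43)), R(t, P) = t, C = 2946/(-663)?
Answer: -35289231/16012640 ≈ -2.2038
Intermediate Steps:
C = -982/221 (C = 2946*(-1/663) = -982/221 ≈ -4.4434)
a(U) = 2*U*(-982/221 + U) (a(U) = (U - 982/221)*(U + U) = (-982/221 + U)*(2*U) = 2*U*(-982/221 + U))
a(1443)/((-116*(-81 + 1)*(-203))) = ((2/221)*1443*(-982 + 221*1443))/((-116*(-81 + 1)*(-203))) = ((2/221)*1443*(-982 + 318903))/((-116*(-80)*(-203))) = ((2/221)*1443*317921)/((9280*(-203))) = (70578462/17)/(-1883840) = (70578462/17)*(-1/1883840) = -35289231/16012640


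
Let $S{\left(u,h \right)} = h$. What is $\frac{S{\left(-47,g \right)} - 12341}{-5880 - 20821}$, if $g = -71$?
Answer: $\frac{12412}{26701} \approx 0.46485$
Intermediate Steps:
$\frac{S{\left(-47,g \right)} - 12341}{-5880 - 20821} = \frac{-71 - 12341}{-5880 - 20821} = - \frac{12412}{-26701} = \left(-12412\right) \left(- \frac{1}{26701}\right) = \frac{12412}{26701}$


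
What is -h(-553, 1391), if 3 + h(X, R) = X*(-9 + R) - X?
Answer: 763696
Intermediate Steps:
h(X, R) = -3 - X + X*(-9 + R) (h(X, R) = -3 + (X*(-9 + R) - X) = -3 + (-X + X*(-9 + R)) = -3 - X + X*(-9 + R))
-h(-553, 1391) = -(-3 - 10*(-553) + 1391*(-553)) = -(-3 + 5530 - 769223) = -1*(-763696) = 763696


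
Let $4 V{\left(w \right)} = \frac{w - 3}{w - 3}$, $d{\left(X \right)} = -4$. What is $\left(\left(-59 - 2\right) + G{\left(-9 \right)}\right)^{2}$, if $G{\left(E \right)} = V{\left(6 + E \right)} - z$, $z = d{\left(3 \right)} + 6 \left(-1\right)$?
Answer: $\frac{41209}{16} \approx 2575.6$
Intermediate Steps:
$V{\left(w \right)} = \frac{1}{4}$ ($V{\left(w \right)} = \frac{\left(w - 3\right) \frac{1}{w - 3}}{4} = \frac{\left(-3 + w\right) \frac{1}{-3 + w}}{4} = \frac{1}{4} \cdot 1 = \frac{1}{4}$)
$z = -10$ ($z = -4 + 6 \left(-1\right) = -4 - 6 = -10$)
$G{\left(E \right)} = \frac{41}{4}$ ($G{\left(E \right)} = \frac{1}{4} - -10 = \frac{1}{4} + 10 = \frac{41}{4}$)
$\left(\left(-59 - 2\right) + G{\left(-9 \right)}\right)^{2} = \left(\left(-59 - 2\right) + \frac{41}{4}\right)^{2} = \left(-61 + \frac{41}{4}\right)^{2} = \left(- \frac{203}{4}\right)^{2} = \frac{41209}{16}$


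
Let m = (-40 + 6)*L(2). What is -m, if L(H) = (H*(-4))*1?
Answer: -272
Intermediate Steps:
L(H) = -4*H (L(H) = -4*H*1 = -4*H)
m = 272 (m = (-40 + 6)*(-4*2) = -34*(-8) = 272)
-m = -1*272 = -272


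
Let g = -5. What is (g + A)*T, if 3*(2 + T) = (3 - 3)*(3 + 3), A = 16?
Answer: -22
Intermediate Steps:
T = -2 (T = -2 + ((3 - 3)*(3 + 3))/3 = -2 + (0*6)/3 = -2 + (⅓)*0 = -2 + 0 = -2)
(g + A)*T = (-5 + 16)*(-2) = 11*(-2) = -22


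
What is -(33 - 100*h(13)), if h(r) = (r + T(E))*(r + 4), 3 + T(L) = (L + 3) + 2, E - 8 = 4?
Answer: 45867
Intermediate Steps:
E = 12 (E = 8 + 4 = 12)
T(L) = 2 + L (T(L) = -3 + ((L + 3) + 2) = -3 + ((3 + L) + 2) = -3 + (5 + L) = 2 + L)
h(r) = (4 + r)*(14 + r) (h(r) = (r + (2 + 12))*(r + 4) = (r + 14)*(4 + r) = (14 + r)*(4 + r) = (4 + r)*(14 + r))
-(33 - 100*h(13)) = -(33 - 100*(56 + 13**2 + 18*13)) = -(33 - 100*(56 + 169 + 234)) = -(33 - 100*459) = -(33 - 45900) = -1*(-45867) = 45867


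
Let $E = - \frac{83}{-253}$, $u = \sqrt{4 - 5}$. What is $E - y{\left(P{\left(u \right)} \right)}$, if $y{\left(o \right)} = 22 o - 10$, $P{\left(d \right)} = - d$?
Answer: $\frac{2613}{253} + 22 i \approx 10.328 + 22.0 i$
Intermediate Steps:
$u = i$ ($u = \sqrt{-1} = i \approx 1.0 i$)
$y{\left(o \right)} = -10 + 22 o$
$E = \frac{83}{253}$ ($E = \left(-83\right) \left(- \frac{1}{253}\right) = \frac{83}{253} \approx 0.32806$)
$E - y{\left(P{\left(u \right)} \right)} = \frac{83}{253} - \left(-10 + 22 \left(- i\right)\right) = \frac{83}{253} - \left(-10 - 22 i\right) = \frac{83}{253} + \left(10 + 22 i\right) = \frac{2613}{253} + 22 i$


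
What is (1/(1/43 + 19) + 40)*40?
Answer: 655260/409 ≈ 1602.1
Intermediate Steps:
(1/(1/43 + 19) + 40)*40 = (1/(818/43) + 40)*40 = (43/818 + 40)*40 = (32763/818)*40 = 655260/409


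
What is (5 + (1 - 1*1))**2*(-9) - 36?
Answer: -261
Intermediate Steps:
(5 + (1 - 1*1))**2*(-9) - 36 = (5 + (1 - 1))**2*(-9) - 36 = (5 + 0)**2*(-9) - 36 = 5**2*(-9) - 36 = 25*(-9) - 36 = -225 - 36 = -261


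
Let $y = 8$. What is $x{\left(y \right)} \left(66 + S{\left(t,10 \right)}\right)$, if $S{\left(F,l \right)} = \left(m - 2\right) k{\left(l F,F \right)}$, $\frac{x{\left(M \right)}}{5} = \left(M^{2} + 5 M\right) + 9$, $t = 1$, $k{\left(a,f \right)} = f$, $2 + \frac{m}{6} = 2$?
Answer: $36160$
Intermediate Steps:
$m = 0$ ($m = -12 + 6 \cdot 2 = -12 + 12 = 0$)
$x{\left(M \right)} = 45 + 5 M^{2} + 25 M$ ($x{\left(M \right)} = 5 \left(\left(M^{2} + 5 M\right) + 9\right) = 5 \left(9 + M^{2} + 5 M\right) = 45 + 5 M^{2} + 25 M$)
$S{\left(F,l \right)} = - 2 F$ ($S{\left(F,l \right)} = \left(0 - 2\right) F = - 2 F$)
$x{\left(y \right)} \left(66 + S{\left(t,10 \right)}\right) = \left(45 + 5 \cdot 8^{2} + 25 \cdot 8\right) \left(66 - 2\right) = \left(45 + 5 \cdot 64 + 200\right) \left(66 - 2\right) = \left(45 + 320 + 200\right) 64 = 565 \cdot 64 = 36160$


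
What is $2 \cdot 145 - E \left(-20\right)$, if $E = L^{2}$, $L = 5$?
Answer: $790$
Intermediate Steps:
$E = 25$ ($E = 5^{2} = 25$)
$2 \cdot 145 - E \left(-20\right) = 2 \cdot 145 - 25 \left(-20\right) = 290 - -500 = 290 + 500 = 790$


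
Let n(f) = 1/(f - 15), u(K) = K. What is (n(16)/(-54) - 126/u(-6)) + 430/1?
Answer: 24353/54 ≈ 450.98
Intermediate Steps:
n(f) = 1/(-15 + f)
(n(16)/(-54) - 126/u(-6)) + 430/1 = (1/((-15 + 16)*(-54)) - 126/(-6)) + 430/1 = (-1/54/1 - 126*(-1/6)) + 430*1 = (1*(-1/54) + 21) + 430 = (-1/54 + 21) + 430 = 1133/54 + 430 = 24353/54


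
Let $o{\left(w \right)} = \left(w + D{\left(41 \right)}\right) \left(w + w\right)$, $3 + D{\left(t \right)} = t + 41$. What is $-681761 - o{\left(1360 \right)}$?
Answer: $-4595841$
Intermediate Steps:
$D{\left(t \right)} = 38 + t$ ($D{\left(t \right)} = -3 + \left(t + 41\right) = -3 + \left(41 + t\right) = 38 + t$)
$o{\left(w \right)} = 2 w \left(79 + w\right)$ ($o{\left(w \right)} = \left(w + \left(38 + 41\right)\right) \left(w + w\right) = \left(w + 79\right) 2 w = \left(79 + w\right) 2 w = 2 w \left(79 + w\right)$)
$-681761 - o{\left(1360 \right)} = -681761 - 2 \cdot 1360 \left(79 + 1360\right) = -681761 - 2 \cdot 1360 \cdot 1439 = -681761 - 3914080 = -4595841$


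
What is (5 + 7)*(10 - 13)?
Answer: -36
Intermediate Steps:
(5 + 7)*(10 - 13) = 12*(-3) = -36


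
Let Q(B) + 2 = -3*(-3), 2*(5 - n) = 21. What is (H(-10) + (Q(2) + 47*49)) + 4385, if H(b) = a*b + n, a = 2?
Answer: 13339/2 ≈ 6669.5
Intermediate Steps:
n = -11/2 (n = 5 - ½*21 = 5 - 21/2 = -11/2 ≈ -5.5000)
Q(B) = 7 (Q(B) = -2 - 3*(-3) = -2 + 9 = 7)
H(b) = -11/2 + 2*b (H(b) = 2*b - 11/2 = -11/2 + 2*b)
(H(-10) + (Q(2) + 47*49)) + 4385 = ((-11/2 + 2*(-10)) + (7 + 47*49)) + 4385 = ((-11/2 - 20) + (7 + 2303)) + 4385 = (-51/2 + 2310) + 4385 = 4569/2 + 4385 = 13339/2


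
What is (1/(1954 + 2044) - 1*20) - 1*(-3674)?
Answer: 14608693/3998 ≈ 3654.0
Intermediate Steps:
(1/(1954 + 2044) - 1*20) - 1*(-3674) = (1/3998 - 20) + 3674 = -79959/3998 + 3674 = 14608693/3998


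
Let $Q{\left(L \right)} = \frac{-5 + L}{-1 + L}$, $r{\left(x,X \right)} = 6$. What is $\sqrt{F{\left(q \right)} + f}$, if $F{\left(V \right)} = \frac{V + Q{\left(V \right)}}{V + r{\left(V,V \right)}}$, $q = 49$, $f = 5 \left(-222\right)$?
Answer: $\frac{i \sqrt{120780165}}{330} \approx 33.303 i$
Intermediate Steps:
$f = -1110$
$Q{\left(L \right)} = \frac{-5 + L}{-1 + L}$
$F{\left(V \right)} = \frac{V + \frac{-5 + V}{-1 + V}}{6 + V}$ ($F{\left(V \right)} = \frac{V + \frac{-5 + V}{-1 + V}}{V + 6} = \frac{V + \frac{-5 + V}{-1 + V}}{6 + V}$)
$\sqrt{F{\left(q \right)} + f} = \sqrt{\frac{-5 + 49^{2}}{-6 + 49^{2} + 5 \cdot 49} - 1110} = \sqrt{\frac{-5 + 2401}{-6 + 2401 + 245} - 1110} = \sqrt{\frac{1}{2640} \cdot 2396 - 1110} = \sqrt{\frac{599}{660} - 1110} = \sqrt{- \frac{732001}{660}} = \frac{i \sqrt{120780165}}{330}$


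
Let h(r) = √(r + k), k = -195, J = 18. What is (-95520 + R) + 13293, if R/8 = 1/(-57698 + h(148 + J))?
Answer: -273738554013475/3329059233 - 8*I*√29/3329059233 ≈ -82227.0 - 1.2941e-8*I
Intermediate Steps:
h(r) = √(-195 + r) (h(r) = √(r - 195) = √(-195 + r))
R = 8/(-57698 + I*√29) (R = 8/(-57698 + √(-195 + (148 + 18))) = 8/(-57698 + √(-195 + 166)) = 8/(-57698 + √(-29)) = 8/(-57698 + I*√29) ≈ -0.00013865 - 1.2941e-8*I)
(-95520 + R) + 13293 = (-95520 + (-461584/3329059233 - 8*I*√29/3329059233)) + 13293 = (-317991738397744/3329059233 - 8*I*√29/3329059233) + 13293 = -273738554013475/3329059233 - 8*I*√29/3329059233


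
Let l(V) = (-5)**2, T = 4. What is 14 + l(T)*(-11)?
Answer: -261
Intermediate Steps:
l(V) = 25
14 + l(T)*(-11) = 14 + 25*(-11) = 14 - 275 = -261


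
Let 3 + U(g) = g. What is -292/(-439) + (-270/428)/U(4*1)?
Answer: 3223/93946 ≈ 0.034307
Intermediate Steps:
U(g) = -3 + g
-292/(-439) + (-270/428)/U(4*1) = -292/(-439) + (-270/428)/(-3 + 4*1) = -292*(-1/439) + (-270*1/428)/(-3 + 4) = 292/439 - 135/214/1 = 292/439 - 135/214*1 = 292/439 - 135/214 = 3223/93946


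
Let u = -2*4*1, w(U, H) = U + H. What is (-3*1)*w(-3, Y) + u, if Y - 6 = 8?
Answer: -41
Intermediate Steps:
Y = 14 (Y = 6 + 8 = 14)
w(U, H) = H + U
u = -8 (u = -8*1 = -8)
(-3*1)*w(-3, Y) + u = (-3*1)*(14 - 3) - 8 = -3*11 - 8 = -33 - 8 = -41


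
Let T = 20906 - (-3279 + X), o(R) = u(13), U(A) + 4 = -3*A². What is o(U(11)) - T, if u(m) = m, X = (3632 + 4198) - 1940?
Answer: -18282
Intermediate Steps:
X = 5890 (X = 7830 - 1940 = 5890)
U(A) = -4 - 3*A²
o(R) = 13
T = 18295 (T = 20906 - (-3279 + 5890) = 20906 - 1*2611 = 20906 - 2611 = 18295)
o(U(11)) - T = 13 - 1*18295 = 13 - 18295 = -18282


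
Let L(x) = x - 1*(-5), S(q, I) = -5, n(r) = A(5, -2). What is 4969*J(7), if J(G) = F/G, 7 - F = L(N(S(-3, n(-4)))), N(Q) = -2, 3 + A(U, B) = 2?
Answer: 19876/7 ≈ 2839.4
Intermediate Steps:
A(U, B) = -1 (A(U, B) = -3 + 2 = -1)
n(r) = -1
L(x) = 5 + x (L(x) = x + 5 = 5 + x)
F = 4 (F = 7 - (5 - 2) = 7 - 1*3 = 7 - 3 = 4)
J(G) = 4/G
4969*J(7) = 4969*(4/7) = 19876/7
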